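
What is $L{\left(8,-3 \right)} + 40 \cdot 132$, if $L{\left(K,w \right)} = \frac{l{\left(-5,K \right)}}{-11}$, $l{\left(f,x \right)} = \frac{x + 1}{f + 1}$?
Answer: $\frac{232329}{44} \approx 5280.2$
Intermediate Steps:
$l{\left(f,x \right)} = \frac{1 + x}{1 + f}$
$L{\left(K,w \right)} = \frac{1}{44} + \frac{K}{44}$ ($L{\left(K,w \right)} = \frac{\frac{1}{1 - 5} \left(1 + K\right)}{-11} = \frac{1 + K}{-4} \left(- \frac{1}{11}\right) = - \frac{1 + K}{4} \left(- \frac{1}{11}\right) = \left(- \frac{1}{4} - \frac{K}{4}\right) \left(- \frac{1}{11}\right) = \frac{1}{44} + \frac{K}{44}$)
$L{\left(8,-3 \right)} + 40 \cdot 132 = \left(\frac{1}{44} + \frac{1}{44} \cdot 8\right) + 40 \cdot 132 = \left(\frac{1}{44} + \frac{2}{11}\right) + 5280 = \frac{9}{44} + 5280 = \frac{232329}{44}$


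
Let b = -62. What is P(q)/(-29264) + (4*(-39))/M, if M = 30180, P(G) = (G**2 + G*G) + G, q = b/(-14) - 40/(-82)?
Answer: -42368602893/6062272736240 ≈ -0.0069889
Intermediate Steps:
q = 1411/287 (q = -62/(-14) - 40/(-82) = -62*(-1/14) - 40*(-1/82) = 31/7 + 20/41 = 1411/287 ≈ 4.9164)
P(G) = G + 2*G**2 (P(G) = (G**2 + G**2) + G = 2*G**2 + G = G + 2*G**2)
P(q)/(-29264) + (4*(-39))/M = (1411*(1 + 2*(1411/287))/287)/(-29264) + (4*(-39))/30180 = (1411*(1 + 2822/287)/287)*(-1/29264) - 156*1/30180 = ((1411/287)*(3109/287))*(-1/29264) - 13/2515 = (4386799/82369)*(-1/29264) - 13/2515 = -4386799/2410446416 - 13/2515 = -42368602893/6062272736240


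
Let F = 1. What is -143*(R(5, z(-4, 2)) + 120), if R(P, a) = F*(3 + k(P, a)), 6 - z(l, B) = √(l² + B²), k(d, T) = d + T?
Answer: -19162 + 286*√5 ≈ -18523.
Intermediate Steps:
k(d, T) = T + d
z(l, B) = 6 - √(B² + l²) (z(l, B) = 6 - √(l² + B²) = 6 - √(B² + l²))
R(P, a) = 3 + P + a (R(P, a) = 1*(3 + (a + P)) = 1*(3 + (P + a)) = 1*(3 + P + a) = 3 + P + a)
-143*(R(5, z(-4, 2)) + 120) = -143*((3 + 5 + (6 - √(2² + (-4)²))) + 120) = -143*((3 + 5 + (6 - √(4 + 16))) + 120) = -143*((3 + 5 + (6 - √20)) + 120) = -143*((3 + 5 + (6 - 2*√5)) + 120) = -143*((14 - 2*√5) + 120) = -143*(134 - 2*√5) = -19162 + 286*√5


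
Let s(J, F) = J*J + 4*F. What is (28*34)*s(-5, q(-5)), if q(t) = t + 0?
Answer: 4760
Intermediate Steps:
q(t) = t
s(J, F) = J² + 4*F
(28*34)*s(-5, q(-5)) = (28*34)*((-5)² + 4*(-5)) = 952*(25 - 20) = 952*5 = 4760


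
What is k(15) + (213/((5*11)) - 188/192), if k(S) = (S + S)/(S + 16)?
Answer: 316009/81840 ≈ 3.8613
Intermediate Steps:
k(S) = 2*S/(16 + S) (k(S) = (2*S)/(16 + S) = 2*S/(16 + S))
k(15) + (213/((5*11)) - 188/192) = 2*15/(16 + 15) + (213/((5*11)) - 188/192) = 2*15/31 + (213/55 - 188*1/192) = 2*15*(1/31) + (213*(1/55) - 47/48) = 30/31 + (213/55 - 47/48) = 30/31 + 7639/2640 = 316009/81840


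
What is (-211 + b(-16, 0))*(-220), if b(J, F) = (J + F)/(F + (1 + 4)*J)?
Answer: 46376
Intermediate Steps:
b(J, F) = (F + J)/(F + 5*J)
(-211 + b(-16, 0))*(-220) = (-211 + (0 - 16)/(0 + 5*(-16)))*(-220) = (-211 - 16/(0 - 80))*(-220) = (-211 - 16/(-80))*(-220) = (-211 - 1/80*(-16))*(-220) = (-211 + ⅕)*(-220) = -1054/5*(-220) = 46376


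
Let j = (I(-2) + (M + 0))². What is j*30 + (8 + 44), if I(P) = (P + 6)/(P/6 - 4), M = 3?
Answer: 30658/169 ≈ 181.41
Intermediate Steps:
I(P) = (6 + P)/(-4 + P/6) (I(P) = (6 + P)/(P*(⅙) - 4) = (6 + P)/(P/6 - 4) = (6 + P)/(-4 + P/6))
j = 729/169 (j = (6*(6 - 2)/(-24 - 2) + (3 + 0))² = (6*4/(-26) + 3)² = (6*(-1/26)*4 + 3)² = (-12/13 + 3)² = (27/13)² = 729/169 ≈ 4.3136)
j*30 + (8 + 44) = (729/169)*30 + (8 + 44) = 21870/169 + 52 = 30658/169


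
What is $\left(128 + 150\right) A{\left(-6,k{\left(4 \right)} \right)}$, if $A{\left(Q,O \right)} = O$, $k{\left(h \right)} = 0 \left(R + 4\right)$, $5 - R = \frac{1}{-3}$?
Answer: $0$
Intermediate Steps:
$R = \frac{16}{3}$ ($R = 5 - \frac{1}{-3} = 5 - - \frac{1}{3} = 5 + \frac{1}{3} = \frac{16}{3} \approx 5.3333$)
$k{\left(h \right)} = 0$ ($k{\left(h \right)} = 0 \left(\frac{16}{3} + 4\right) = 0 \cdot \frac{28}{3} = 0$)
$\left(128 + 150\right) A{\left(-6,k{\left(4 \right)} \right)} = \left(128 + 150\right) 0 = 278 \cdot 0 = 0$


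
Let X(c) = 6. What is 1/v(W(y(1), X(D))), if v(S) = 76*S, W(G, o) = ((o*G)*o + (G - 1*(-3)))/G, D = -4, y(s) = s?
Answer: 1/3040 ≈ 0.00032895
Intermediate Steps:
W(G, o) = (3 + G + G*o²)/G (W(G, o) = ((G*o)*o + (G + 3))/G = (G*o² + (3 + G))/G = (3 + G + G*o²)/G)
1/v(W(y(1), X(D))) = 1/(76*(1 + 6² + 3/1)) = 1/(76*(1 + 36 + 3*1)) = 1/(76*(1 + 36 + 3)) = 1/(76*40) = 1/3040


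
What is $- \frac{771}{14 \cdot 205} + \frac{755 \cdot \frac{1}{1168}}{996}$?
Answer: $- \frac{447379519}{1669375680} \approx -0.26799$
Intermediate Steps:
$- \frac{771}{14 \cdot 205} + \frac{755 \cdot \frac{1}{1168}}{996} = - \frac{771}{2870} + 755 \cdot \frac{1}{1168} \cdot \frac{1}{996} = \left(-771\right) \frac{1}{2870} + \frac{755}{1168} \cdot \frac{1}{996} = - \frac{771}{2870} + \frac{755}{1163328} = - \frac{447379519}{1669375680}$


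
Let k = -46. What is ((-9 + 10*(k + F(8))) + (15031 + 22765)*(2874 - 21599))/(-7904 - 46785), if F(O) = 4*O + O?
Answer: 707730169/54689 ≈ 12941.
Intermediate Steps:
F(O) = 5*O
((-9 + 10*(k + F(8))) + (15031 + 22765)*(2874 - 21599))/(-7904 - 46785) = ((-9 + 10*(-46 + 5*8)) + (15031 + 22765)*(2874 - 21599))/(-7904 - 46785) = ((-9 + 10*(-46 + 40)) + 37796*(-18725))/(-54689) = ((-9 + 10*(-6)) - 707730100)*(-1/54689) = ((-9 - 60) - 707730100)*(-1/54689) = (-69 - 707730100)*(-1/54689) = -707730169*(-1/54689) = 707730169/54689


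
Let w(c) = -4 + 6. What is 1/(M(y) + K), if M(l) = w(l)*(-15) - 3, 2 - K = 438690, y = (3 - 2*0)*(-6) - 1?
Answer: -1/438721 ≈ -2.2794e-6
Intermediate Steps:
w(c) = 2
y = -19 (y = (3 + 0)*(-6) - 1 = 3*(-6) - 1 = -18 - 1 = -19)
K = -438688 (K = 2 - 1*438690 = 2 - 438690 = -438688)
M(l) = -33 (M(l) = 2*(-15) - 3 = -30 - 3 = -33)
1/(M(y) + K) = 1/(-33 - 438688) = 1/(-438721) = -1/438721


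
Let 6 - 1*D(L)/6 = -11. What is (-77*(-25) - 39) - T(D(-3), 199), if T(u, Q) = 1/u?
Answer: 192371/102 ≈ 1886.0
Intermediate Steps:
D(L) = 102 (D(L) = 36 - 6*(-11) = 36 + 66 = 102)
(-77*(-25) - 39) - T(D(-3), 199) = (-77*(-25) - 39) - 1/102 = (1925 - 39) - 1*1/102 = 1886 - 1/102 = 192371/102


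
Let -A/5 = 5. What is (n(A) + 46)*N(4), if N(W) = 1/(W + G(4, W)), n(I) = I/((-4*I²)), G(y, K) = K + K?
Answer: 4601/1200 ≈ 3.8342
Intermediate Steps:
A = -25 (A = -5*5 = -25)
G(y, K) = 2*K
n(I) = -1/(4*I) (n(I) = I*(-1/(4*I²)) = -1/(4*I))
N(W) = 1/(3*W) (N(W) = 1/(W + 2*W) = 1/(3*W))
(n(A) + 46)*N(4) = (-¼/(-25) + 46)*((⅓)/4) = (-¼*(-1/25) + 46)*((⅓)*(¼)) = (1/100 + 46)*(1/12) = (4601/100)*(1/12) = 4601/1200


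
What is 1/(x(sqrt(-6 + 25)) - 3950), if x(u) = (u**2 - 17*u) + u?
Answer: -3931/15447897 + 16*sqrt(19)/15447897 ≈ -0.00024995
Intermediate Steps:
x(u) = u**2 - 16*u
1/(x(sqrt(-6 + 25)) - 3950) = 1/(sqrt(-6 + 25)*(-16 + sqrt(-6 + 25)) - 3950) = 1/(sqrt(19)*(-16 + sqrt(19)) - 3950) = 1/(-3950 + sqrt(19)*(-16 + sqrt(19)))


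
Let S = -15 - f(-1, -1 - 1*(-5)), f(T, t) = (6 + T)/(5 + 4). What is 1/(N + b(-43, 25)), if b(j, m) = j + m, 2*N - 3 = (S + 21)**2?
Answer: -81/136 ≈ -0.59559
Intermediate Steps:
f(T, t) = 2/3 + T/9 (f(T, t) = (6 + T)/9 = (6 + T)*(1/9) = 2/3 + T/9)
S = -140/9 (S = -15 - (2/3 + (1/9)*(-1)) = -15 - (2/3 - 1/9) = -15 - 1*5/9 = -15 - 5/9 = -140/9 ≈ -15.556)
N = 1322/81 (N = 3/2 + (-140/9 + 21)**2/2 = 3/2 + (49/9)**2/2 = 3/2 + (1/2)*(2401/81) = 3/2 + 2401/162 = 1322/81 ≈ 16.321)
1/(N + b(-43, 25)) = 1/(1322/81 + (-43 + 25)) = 1/(1322/81 - 18) = 1/(-136/81) = -81/136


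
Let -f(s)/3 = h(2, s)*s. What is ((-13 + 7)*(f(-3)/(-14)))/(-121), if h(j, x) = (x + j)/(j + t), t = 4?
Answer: 9/1694 ≈ 0.0053129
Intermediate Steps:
h(j, x) = (j + x)/(4 + j) (h(j, x) = (x + j)/(j + 4) = (j + x)/(4 + j))
f(s) = -3*s*(⅓ + s/6) (f(s) = -3*(2 + s)/(4 + 2)*s = -3*(2 + s)/6*s = -3*(⅓ + s/6)*s = -3*s*(⅓ + s/6))
((-13 + 7)*(f(-3)/(-14)))/(-121) = ((-13 + 7)*(-½*(-3)*(2 - 3)/(-14)))/(-121) = -6*(-½*(-3)*(-1))*(-1)/14*(-1/121) = -(-9)*(-1)/14*(-1/121) = -6*3/28*(-1/121) = -9/14*(-1/121) = 9/1694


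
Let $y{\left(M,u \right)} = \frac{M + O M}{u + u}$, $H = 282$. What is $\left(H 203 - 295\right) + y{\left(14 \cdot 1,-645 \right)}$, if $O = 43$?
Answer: $\frac{36733087}{645} \approx 56951.0$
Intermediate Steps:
$y{\left(M,u \right)} = \frac{22 M}{u}$ ($y{\left(M,u \right)} = \frac{M + 43 M}{u + u} = \frac{44 M}{2 u} = 44 M \frac{1}{2 u} = \frac{22 M}{u}$)
$\left(H 203 - 295\right) + y{\left(14 \cdot 1,-645 \right)} = \left(282 \cdot 203 - 295\right) + \frac{22 \cdot 14 \cdot 1}{-645} = \left(57246 - 295\right) + 22 \cdot 14 \left(- \frac{1}{645}\right) = 56951 - \frac{308}{645} = \frac{36733087}{645}$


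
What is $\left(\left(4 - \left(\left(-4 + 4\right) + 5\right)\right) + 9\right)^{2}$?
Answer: $64$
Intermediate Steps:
$\left(\left(4 - \left(\left(-4 + 4\right) + 5\right)\right) + 9\right)^{2} = \left(\left(4 - \left(0 + 5\right)\right) + 9\right)^{2} = \left(\left(4 - 5\right) + 9\right)^{2} = \left(-1 + 9\right)^{2} = 8^{2} = 64$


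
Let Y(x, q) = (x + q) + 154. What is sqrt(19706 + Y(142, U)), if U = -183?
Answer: sqrt(19819) ≈ 140.78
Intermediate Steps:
Y(x, q) = 154 + q + x (Y(x, q) = (q + x) + 154 = 154 + q + x)
sqrt(19706 + Y(142, U)) = sqrt(19706 + (154 - 183 + 142)) = sqrt(19706 + 113) = sqrt(19819)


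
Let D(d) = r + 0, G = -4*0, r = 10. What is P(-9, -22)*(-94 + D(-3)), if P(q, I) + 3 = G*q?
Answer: 252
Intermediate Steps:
G = 0
P(q, I) = -3 (P(q, I) = -3 + 0*q = -3 + 0 = -3)
D(d) = 10 (D(d) = 10 + 0 = 10)
P(-9, -22)*(-94 + D(-3)) = -3*(-94 + 10) = -3*(-84) = 252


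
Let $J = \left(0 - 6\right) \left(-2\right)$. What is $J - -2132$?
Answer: $2144$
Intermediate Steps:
$J = 12$ ($J = \left(-6\right) \left(-2\right) = 12$)
$J - -2132 = 12 - -2132 = 12 + 2132 = 2144$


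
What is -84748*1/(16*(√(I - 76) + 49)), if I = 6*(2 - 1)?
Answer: -148309/1412 + 21187*I*√70/9884 ≈ -105.03 + 17.934*I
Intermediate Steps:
I = 6 (I = 6*1 = 6)
-84748*1/(16*(√(I - 76) + 49)) = -84748*1/(16*(√(6 - 76) + 49)) = -84748*1/(16*(√(-70) + 49)) = -84748*1/(16*(I*√70 + 49)) = -84748*1/(16*(49 + I*√70)) = -84748/(784 + 16*I*√70)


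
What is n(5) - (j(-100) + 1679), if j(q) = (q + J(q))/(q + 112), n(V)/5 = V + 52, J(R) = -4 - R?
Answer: -4181/3 ≈ -1393.7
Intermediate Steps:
n(V) = 260 + 5*V (n(V) = 5*(V + 52) = 5*(52 + V) = 260 + 5*V)
j(q) = -4/(112 + q) (j(q) = (q + (-4 - q))/(q + 112) = -4/(112 + q))
n(5) - (j(-100) + 1679) = (260 + 5*5) - (-4/(112 - 100) + 1679) = (260 + 25) - (-4/12 + 1679) = 285 - (-4*1/12 + 1679) = 285 - (-1/3 + 1679) = 285 - 1*5036/3 = 285 - 5036/3 = -4181/3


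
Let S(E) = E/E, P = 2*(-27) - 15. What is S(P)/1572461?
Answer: 1/1572461 ≈ 6.3595e-7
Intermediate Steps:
P = -69 (P = -54 - 15 = -69)
S(E) = 1
S(P)/1572461 = 1/1572461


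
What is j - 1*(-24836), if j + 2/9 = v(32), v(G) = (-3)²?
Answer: 223603/9 ≈ 24845.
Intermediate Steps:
v(G) = 9
j = 79/9 (j = -2/9 + 9 = 79/9 ≈ 8.7778)
j - 1*(-24836) = 79/9 - 1*(-24836) = 79/9 + 24836 = 223603/9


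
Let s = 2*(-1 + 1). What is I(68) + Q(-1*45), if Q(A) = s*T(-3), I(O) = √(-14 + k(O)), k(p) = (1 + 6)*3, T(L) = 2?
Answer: √7 ≈ 2.6458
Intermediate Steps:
s = 0 (s = 2*0 = 0)
k(p) = 21 (k(p) = 7*3 = 21)
I(O) = √7 (I(O) = √(-14 + 21) = √7)
Q(A) = 0 (Q(A) = 0*2 = 0)
I(68) + Q(-1*45) = √7 + 0 = √7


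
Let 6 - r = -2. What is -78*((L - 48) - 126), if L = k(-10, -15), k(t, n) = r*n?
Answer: 22932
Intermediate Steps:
r = 8 (r = 6 - 1*(-2) = 6 + 2 = 8)
k(t, n) = 8*n
L = -120 (L = 8*(-15) = -120)
-78*((L - 48) - 126) = -78*((-120 - 48) - 126) = -78*(-168 - 126) = -78*(-294) = 22932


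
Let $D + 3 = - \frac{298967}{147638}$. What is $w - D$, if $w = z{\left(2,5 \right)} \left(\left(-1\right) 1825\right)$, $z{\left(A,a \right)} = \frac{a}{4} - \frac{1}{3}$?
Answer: $- \frac{1477465139}{885828} \approx -1667.9$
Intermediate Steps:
$z{\left(A,a \right)} = - \frac{1}{3} + \frac{a}{4}$ ($z{\left(A,a \right)} = a \frac{1}{4} - \frac{1}{3} = \frac{a}{4} - \frac{1}{3} = - \frac{1}{3} + \frac{a}{4}$)
$D = - \frac{741881}{147638}$ ($D = -3 - \frac{298967}{147638} = - \frac{741881}{147638} \approx -5.025$)
$w = - \frac{20075}{12}$ ($w = \left(- \frac{1}{3} + \frac{1}{4} \cdot 5\right) \left(\left(-1\right) 1825\right) = \left(- \frac{1}{3} + \frac{5}{4}\right) \left(-1825\right) = \frac{11}{12} \left(-1825\right) = - \frac{20075}{12} \approx -1672.9$)
$w - D = - \frac{20075}{12} - - \frac{741881}{147638} = - \frac{20075}{12} + \frac{741881}{147638} = - \frac{1477465139}{885828}$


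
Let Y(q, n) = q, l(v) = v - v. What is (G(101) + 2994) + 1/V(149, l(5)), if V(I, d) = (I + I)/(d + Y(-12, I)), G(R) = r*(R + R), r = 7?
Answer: 656786/149 ≈ 4408.0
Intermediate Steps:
l(v) = 0
G(R) = 14*R (G(R) = 7*(R + R) = 7*(2*R) = 14*R)
V(I, d) = 2*I/(-12 + d) (V(I, d) = (I + I)/(d - 12) = (2*I)/(-12 + d) = 2*I/(-12 + d))
(G(101) + 2994) + 1/V(149, l(5)) = (14*101 + 2994) + 1/(2*149/(-12 + 0)) = (1414 + 2994) + 1/(2*149/(-12)) = 4408 + 1/(2*149*(-1/12)) = 4408 + 1/(-149/6) = 4408 - 6/149 = 656786/149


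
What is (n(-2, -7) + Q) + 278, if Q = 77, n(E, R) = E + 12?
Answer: 365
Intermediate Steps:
n(E, R) = 12 + E
(n(-2, -7) + Q) + 278 = ((12 - 2) + 77) + 278 = (10 + 77) + 278 = 87 + 278 = 365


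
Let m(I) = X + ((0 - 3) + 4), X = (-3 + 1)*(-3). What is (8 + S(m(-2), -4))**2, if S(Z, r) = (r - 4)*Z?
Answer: 2304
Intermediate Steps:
X = 6 (X = -2*(-3) = 6)
m(I) = 7 (m(I) = 6 + ((0 - 3) + 4) = 6 + (-3 + 4) = 6 + 1 = 7)
S(Z, r) = Z*(-4 + r) (S(Z, r) = (-4 + r)*Z = Z*(-4 + r))
(8 + S(m(-2), -4))**2 = (8 + 7*(-4 - 4))**2 = (8 + 7*(-8))**2 = (8 - 56)**2 = (-48)**2 = 2304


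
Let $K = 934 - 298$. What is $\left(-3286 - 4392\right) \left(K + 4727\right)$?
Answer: $-41177114$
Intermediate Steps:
$K = 636$ ($K = 934 - 298 = 636$)
$\left(-3286 - 4392\right) \left(K + 4727\right) = \left(-3286 - 4392\right) \left(636 + 4727\right) = \left(-7678\right) 5363 = -41177114$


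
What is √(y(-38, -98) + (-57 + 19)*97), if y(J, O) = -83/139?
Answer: I*√71228743/139 ≈ 60.717*I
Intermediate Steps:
y(J, O) = -83/139 (y(J, O) = -83*1/139 = -83/139)
√(y(-38, -98) + (-57 + 19)*97) = √(-83/139 + (-57 + 19)*97) = √(-83/139 - 38*97) = √(-83/139 - 3686) = √(-512437/139) = I*√71228743/139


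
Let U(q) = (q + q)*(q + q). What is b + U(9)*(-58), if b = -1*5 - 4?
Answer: -18801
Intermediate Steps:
b = -9 (b = -5 - 4 = -9)
U(q) = 4*q**2 (U(q) = (2*q)*(2*q) = 4*q**2)
b + U(9)*(-58) = -9 + (4*9**2)*(-58) = -9 + (4*81)*(-58) = -9 + 324*(-58) = -9 - 18792 = -18801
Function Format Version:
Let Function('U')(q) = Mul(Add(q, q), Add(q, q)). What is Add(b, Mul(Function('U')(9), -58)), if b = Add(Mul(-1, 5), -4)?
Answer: -18801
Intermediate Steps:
b = -9 (b = Add(-5, -4) = -9)
Function('U')(q) = Mul(4, Pow(q, 2)) (Function('U')(q) = Mul(Mul(2, q), Mul(2, q)) = Mul(4, Pow(q, 2)))
Add(b, Mul(Function('U')(9), -58)) = Add(-9, Mul(Mul(4, Pow(9, 2)), -58)) = Add(-9, Mul(Mul(4, 81), -58)) = Add(-9, Mul(324, -58)) = Add(-9, -18792) = -18801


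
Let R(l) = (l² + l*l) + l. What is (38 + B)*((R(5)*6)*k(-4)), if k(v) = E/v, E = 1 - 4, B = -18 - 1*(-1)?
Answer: 10395/2 ≈ 5197.5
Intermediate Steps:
B = -17 (B = -18 + 1 = -17)
R(l) = l + 2*l² (R(l) = (l² + l²) + l = 2*l² + l = l + 2*l²)
E = -3
k(v) = -3/v
(38 + B)*((R(5)*6)*k(-4)) = (38 - 17)*(((5*(1 + 2*5))*6)*(-3/(-4))) = 21*(((5*(1 + 10))*6)*(-3*(-¼))) = 21*(((5*11)*6)*(¾)) = 21*((55*6)*(¾)) = 21*(330*(¾)) = 21*(495/2) = 10395/2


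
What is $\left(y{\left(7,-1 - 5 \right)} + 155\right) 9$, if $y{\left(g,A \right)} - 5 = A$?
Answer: $1386$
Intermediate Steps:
$y{\left(g,A \right)} = 5 + A$
$\left(y{\left(7,-1 - 5 \right)} + 155\right) 9 = \left(\left(5 - 6\right) + 155\right) 9 = \left(-1 + 155\right) 9 = 154 \cdot 9 = 1386$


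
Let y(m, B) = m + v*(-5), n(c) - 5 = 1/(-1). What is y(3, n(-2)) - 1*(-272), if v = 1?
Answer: 270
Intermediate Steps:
n(c) = 4 (n(c) = 5 + 1/(-1) = 5 - 1 = 4)
y(m, B) = -5 + m (y(m, B) = m + 1*(-5) = m - 5 = -5 + m)
y(3, n(-2)) - 1*(-272) = (-5 + 3) - 1*(-272) = -2 + 272 = 270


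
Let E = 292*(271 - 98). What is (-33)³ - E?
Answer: -86453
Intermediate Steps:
E = 50516 (E = 292*173 = 50516)
(-33)³ - E = (-33)³ - 1*50516 = -35937 - 50516 = -86453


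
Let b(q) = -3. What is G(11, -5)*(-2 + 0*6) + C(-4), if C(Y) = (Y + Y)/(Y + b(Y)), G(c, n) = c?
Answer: -146/7 ≈ -20.857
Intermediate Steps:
C(Y) = 2*Y/(-3 + Y) (C(Y) = (Y + Y)/(Y - 3) = (2*Y)/(-3 + Y) = 2*Y/(-3 + Y))
G(11, -5)*(-2 + 0*6) + C(-4) = 11*(-2 + 0*6) + 2*(-4)/(-3 - 4) = 11*(-2 + 0) + 2*(-4)/(-7) = 11*(-2) + 2*(-4)*(-⅐) = -22 + 8/7 = -146/7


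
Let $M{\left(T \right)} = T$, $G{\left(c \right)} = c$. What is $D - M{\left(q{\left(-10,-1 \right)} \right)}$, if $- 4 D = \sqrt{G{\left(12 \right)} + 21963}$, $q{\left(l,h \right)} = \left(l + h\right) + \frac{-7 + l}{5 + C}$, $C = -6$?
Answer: $-6 - \frac{5 \sqrt{879}}{4} \approx -43.06$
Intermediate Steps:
$q{\left(l,h \right)} = 7 + h$ ($q{\left(l,h \right)} = \left(l + h\right) + \frac{-7 + l}{5 - 6} = \left(h + l\right) + \frac{-7 + l}{-1} = \left(h + l\right) + \left(-7 + l\right) \left(-1\right) = \left(h + l\right) - \left(-7 + l\right) = 7 + h$)
$D = - \frac{5 \sqrt{879}}{4}$ ($D = - \frac{\sqrt{12 + 21963}}{4} = - \frac{\sqrt{21975}}{4} = - \frac{5 \sqrt{879}}{4} \approx -37.06$)
$D - M{\left(q{\left(-10,-1 \right)} \right)} = - \frac{5 \sqrt{879}}{4} - \left(7 - 1\right) = - \frac{5 \sqrt{879}}{4} - 6 = -6 - \frac{5 \sqrt{879}}{4}$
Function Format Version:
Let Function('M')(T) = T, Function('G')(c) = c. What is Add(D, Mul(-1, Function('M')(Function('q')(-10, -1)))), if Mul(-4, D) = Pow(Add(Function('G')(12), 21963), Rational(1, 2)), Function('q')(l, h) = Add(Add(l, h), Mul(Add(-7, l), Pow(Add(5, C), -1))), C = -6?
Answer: Add(-6, Mul(Rational(-5, 4), Pow(879, Rational(1, 2)))) ≈ -43.060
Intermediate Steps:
Function('q')(l, h) = Add(7, h) (Function('q')(l, h) = Add(Add(l, h), Mul(Add(-7, l), Pow(Add(5, -6), -1))) = Add(Add(h, l), Mul(Add(-7, l), Pow(-1, -1))) = Add(Add(h, l), Mul(Add(-7, l), -1)) = Add(Add(h, l), Add(7, Mul(-1, l))) = Add(7, h))
D = Mul(Rational(-5, 4), Pow(879, Rational(1, 2))) (D = Mul(Rational(-1, 4), Pow(Add(12, 21963), Rational(1, 2))) = Mul(Rational(-1, 4), Pow(21975, Rational(1, 2))) = Mul(Rational(-1, 4), Mul(5, Pow(879, Rational(1, 2)))) = Mul(Rational(-5, 4), Pow(879, Rational(1, 2))) ≈ -37.060)
Add(D, Mul(-1, Function('M')(Function('q')(-10, -1)))) = Add(Mul(Rational(-5, 4), Pow(879, Rational(1, 2))), Mul(-1, Add(7, -1))) = Add(Mul(Rational(-5, 4), Pow(879, Rational(1, 2))), Mul(-1, 6)) = Add(Mul(Rational(-5, 4), Pow(879, Rational(1, 2))), -6) = Add(-6, Mul(Rational(-5, 4), Pow(879, Rational(1, 2))))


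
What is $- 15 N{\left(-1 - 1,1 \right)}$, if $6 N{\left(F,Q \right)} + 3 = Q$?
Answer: $5$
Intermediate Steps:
$N{\left(F,Q \right)} = - \frac{1}{2} + \frac{Q}{6}$
$- 15 N{\left(-1 - 1,1 \right)} = - 15 \left(- \frac{1}{2} + \frac{1}{6} \cdot 1\right) = - 15 \left(- \frac{1}{2} + \frac{1}{6}\right) = \left(-15\right) \left(- \frac{1}{3}\right) = 5$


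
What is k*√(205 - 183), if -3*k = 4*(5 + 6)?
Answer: -44*√22/3 ≈ -68.793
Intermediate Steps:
k = -44/3 (k = -4*(5 + 6)/3 = -4*11/3 = -⅓*44 = -44/3 ≈ -14.667)
k*√(205 - 183) = -44*√(205 - 183)/3 = -44*√22/3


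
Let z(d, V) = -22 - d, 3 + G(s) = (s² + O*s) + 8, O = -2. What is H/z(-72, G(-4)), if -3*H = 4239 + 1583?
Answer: -2911/75 ≈ -38.813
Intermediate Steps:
G(s) = 5 + s² - 2*s (G(s) = -3 + ((s² - 2*s) + 8) = -3 + (8 + s² - 2*s) = 5 + s² - 2*s)
H = -5822/3 (H = -(4239 + 1583)/3 = -⅓*5822 = -5822/3 ≈ -1940.7)
H/z(-72, G(-4)) = -5822/(3*(-22 - 1*(-72))) = -5822/(3*(-22 + 72)) = -5822/3/50 = -5822/3*1/50 = -2911/75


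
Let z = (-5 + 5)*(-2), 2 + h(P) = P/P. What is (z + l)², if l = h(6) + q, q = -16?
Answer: 289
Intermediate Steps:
h(P) = -1 (h(P) = -2 + P/P = -2 + 1 = -1)
z = 0 (z = 0*(-2) = 0)
l = -17 (l = -1 - 16 = -17)
(z + l)² = (0 - 17)² = (-17)² = 289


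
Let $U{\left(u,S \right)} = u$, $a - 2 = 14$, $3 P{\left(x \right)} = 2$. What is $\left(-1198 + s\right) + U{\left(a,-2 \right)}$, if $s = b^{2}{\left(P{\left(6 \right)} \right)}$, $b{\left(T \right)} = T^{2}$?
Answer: $- \frac{95726}{81} \approx -1181.8$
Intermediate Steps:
$P{\left(x \right)} = \frac{2}{3}$ ($P{\left(x \right)} = \frac{1}{3} \cdot 2 = \frac{2}{3}$)
$s = \frac{16}{81}$ ($s = \left(\left(\frac{2}{3}\right)^{2}\right)^{2} = \left(\frac{4}{9}\right)^{2} = \frac{16}{81} \approx 0.19753$)
$a = 16$ ($a = 2 + 14 = 16$)
$\left(-1198 + s\right) + U{\left(a,-2 \right)} = \left(-1198 + \frac{16}{81}\right) + 16 = - \frac{97022}{81} + 16 = - \frac{95726}{81}$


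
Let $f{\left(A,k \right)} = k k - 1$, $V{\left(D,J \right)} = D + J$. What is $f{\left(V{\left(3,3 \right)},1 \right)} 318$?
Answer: $0$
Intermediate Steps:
$f{\left(A,k \right)} = -1 + k^{2}$ ($f{\left(A,k \right)} = k^{2} - 1 = -1 + k^{2}$)
$f{\left(V{\left(3,3 \right)},1 \right)} 318 = \left(-1 + 1^{2}\right) 318 = \left(-1 + 1\right) 318 = 0 \cdot 318 = 0$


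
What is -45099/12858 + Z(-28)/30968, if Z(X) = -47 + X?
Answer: -232931697/66364424 ≈ -3.5099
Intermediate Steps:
-45099/12858 + Z(-28)/30968 = -45099/12858 + (-47 - 28)/30968 = -45099*1/12858 - 75*1/30968 = -15033/4286 - 75/30968 = -232931697/66364424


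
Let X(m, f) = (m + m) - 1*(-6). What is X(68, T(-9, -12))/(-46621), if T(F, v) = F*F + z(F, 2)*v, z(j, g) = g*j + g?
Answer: -142/46621 ≈ -0.0030458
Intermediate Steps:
z(j, g) = g + g*j
T(F, v) = F² + v*(2 + 2*F) (T(F, v) = F*F + (2*(1 + F))*v = F² + (2 + 2*F)*v = F² + v*(2 + 2*F))
X(m, f) = 6 + 2*m (X(m, f) = 2*m + 6 = 6 + 2*m)
X(68, T(-9, -12))/(-46621) = (6 + 2*68)/(-46621) = (6 + 136)*(-1/46621) = 142*(-1/46621) = -142/46621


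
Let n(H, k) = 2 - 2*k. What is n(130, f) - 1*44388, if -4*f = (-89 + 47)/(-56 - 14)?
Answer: -443857/10 ≈ -44386.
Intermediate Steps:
f = -3/20 (f = -(-89 + 47)/(4*(-56 - 14)) = -(-21)/(2*(-70)) = -(-21)*(-1)/(2*70) = -¼*⅗ = -3/20 ≈ -0.15000)
n(130, f) - 1*44388 = (2 - 2*(-3/20)) - 1*44388 = (2 + 3/10) - 44388 = 23/10 - 44388 = -443857/10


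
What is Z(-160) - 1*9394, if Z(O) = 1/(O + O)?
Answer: -3006081/320 ≈ -9394.0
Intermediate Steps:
Z(O) = 1/(2*O)
Z(-160) - 1*9394 = (½)/(-160) - 1*9394 = (½)*(-1/160) - 9394 = -1/320 - 9394 = -3006081/320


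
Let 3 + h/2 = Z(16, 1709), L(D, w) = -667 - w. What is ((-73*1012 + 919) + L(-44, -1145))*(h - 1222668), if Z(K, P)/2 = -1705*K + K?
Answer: 96522458670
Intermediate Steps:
Z(K, P) = -3408*K (Z(K, P) = 2*(-1705*K + K) = 2*(-1704*K) = -3408*K)
h = -109062 (h = -6 + 2*(-3408*16) = -6 + 2*(-54528) = -6 - 109056 = -109062)
((-73*1012 + 919) + L(-44, -1145))*(h - 1222668) = ((-73*1012 + 919) + (-667 - 1*(-1145)))*(-109062 - 1222668) = ((-73876 + 919) + (-667 + 1145))*(-1331730) = (-72957 + 478)*(-1331730) = -72479*(-1331730) = 96522458670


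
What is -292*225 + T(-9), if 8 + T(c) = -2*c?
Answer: -65690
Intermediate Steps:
T(c) = -8 - 2*c
-292*225 + T(-9) = -292*225 + (-8 - 2*(-9)) = -65700 + (-8 + 18) = -65700 + 10 = -65690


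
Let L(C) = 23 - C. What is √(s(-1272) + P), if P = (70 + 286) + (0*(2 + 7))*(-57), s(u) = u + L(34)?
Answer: 3*I*√103 ≈ 30.447*I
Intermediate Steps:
s(u) = -11 + u (s(u) = u + (23 - 1*34) = u + (23 - 34) = u - 11 = -11 + u)
P = 356 (P = 356 + (0*9)*(-57) = 356 + 0*(-57) = 356 + 0 = 356)
√(s(-1272) + P) = √((-11 - 1272) + 356) = √(-1283 + 356) = √(-927) = 3*I*√103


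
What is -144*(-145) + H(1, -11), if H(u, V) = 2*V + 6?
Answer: 20864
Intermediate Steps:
H(u, V) = 6 + 2*V
-144*(-145) + H(1, -11) = -144*(-145) + (6 + 2*(-11)) = 20880 + (6 - 22) = 20880 - 16 = 20864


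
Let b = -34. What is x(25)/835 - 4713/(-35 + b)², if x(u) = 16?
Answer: -1286393/1325145 ≈ -0.97076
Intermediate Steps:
x(25)/835 - 4713/(-35 + b)² = 16/835 - 4713/(-35 - 34)² = 16*(1/835) - 4713/((-69)²) = 16/835 - 4713/4761 = 16/835 - 4713*1/4761 = 16/835 - 1571/1587 = -1286393/1325145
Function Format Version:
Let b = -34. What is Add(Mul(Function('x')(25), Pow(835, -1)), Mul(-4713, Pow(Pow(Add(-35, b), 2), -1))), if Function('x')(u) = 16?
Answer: Rational(-1286393, 1325145) ≈ -0.97076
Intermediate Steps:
Add(Mul(Function('x')(25), Pow(835, -1)), Mul(-4713, Pow(Pow(Add(-35, b), 2), -1))) = Add(Mul(16, Pow(835, -1)), Mul(-4713, Pow(Pow(Add(-35, -34), 2), -1))) = Add(Mul(16, Rational(1, 835)), Mul(-4713, Pow(Pow(-69, 2), -1))) = Add(Rational(16, 835), Mul(-4713, Pow(4761, -1))) = Add(Rational(16, 835), Mul(-4713, Rational(1, 4761))) = Add(Rational(16, 835), Rational(-1571, 1587)) = Rational(-1286393, 1325145)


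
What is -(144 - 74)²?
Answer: -4900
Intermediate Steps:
-(144 - 74)² = -1*70² = -1*4900 = -4900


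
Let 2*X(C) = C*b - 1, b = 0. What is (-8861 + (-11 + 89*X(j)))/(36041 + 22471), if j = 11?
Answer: -17833/117024 ≈ -0.15239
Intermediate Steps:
X(C) = -½ (X(C) = (C*0 - 1)/2 = (0 - 1)/2 = (½)*(-1) = -½)
(-8861 + (-11 + 89*X(j)))/(36041 + 22471) = (-8861 + (-11 + 89*(-½)))/(36041 + 22471) = (-8861 + (-11 - 89/2))/58512 = (-8861 - 111/2)*(1/58512) = -17833/2*1/58512 = -17833/117024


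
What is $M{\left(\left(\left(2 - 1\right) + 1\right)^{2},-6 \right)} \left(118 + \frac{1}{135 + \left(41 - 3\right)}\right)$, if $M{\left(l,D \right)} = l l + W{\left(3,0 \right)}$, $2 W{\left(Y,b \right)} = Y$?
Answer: $\frac{714525}{346} \approx 2065.1$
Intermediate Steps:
$W{\left(Y,b \right)} = \frac{Y}{2}$
$M{\left(l,D \right)} = \frac{3}{2} + l^{2}$ ($M{\left(l,D \right)} = l l + \frac{1}{2} \cdot 3 = l^{2} + \frac{3}{2} = \frac{3}{2} + l^{2}$)
$M{\left(\left(\left(2 - 1\right) + 1\right)^{2},-6 \right)} \left(118 + \frac{1}{135 + \left(41 - 3\right)}\right) = \left(\frac{3}{2} + \left(\left(\left(2 - 1\right) + 1\right)^{2}\right)^{2}\right) \left(118 + \frac{1}{135 + \left(41 - 3\right)}\right) = \left(\frac{3}{2} + \left(\left(1 + 1\right)^{2}\right)^{2}\right) \left(118 + \frac{1}{135 + \left(41 - 3\right)}\right) = \left(\frac{3}{2} + \left(2^{2}\right)^{2}\right) \left(118 + \frac{1}{135 + 38}\right) = \left(\frac{3}{2} + 4^{2}\right) \left(118 + \frac{1}{173}\right) = \left(\frac{3}{2} + 16\right) \left(118 + \frac{1}{173}\right) = \frac{35}{2} \cdot \frac{20415}{173} = \frac{714525}{346}$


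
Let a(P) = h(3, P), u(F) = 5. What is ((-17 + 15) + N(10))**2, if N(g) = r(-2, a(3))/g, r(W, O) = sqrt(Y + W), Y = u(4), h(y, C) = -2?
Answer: (-20 + sqrt(3))**2/100 ≈ 3.3372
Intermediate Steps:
a(P) = -2
Y = 5
r(W, O) = sqrt(5 + W)
N(g) = sqrt(3)/g (N(g) = sqrt(5 - 2)/g = sqrt(3)/g)
((-17 + 15) + N(10))**2 = ((-17 + 15) + sqrt(3)/10)**2 = (-2 + sqrt(3)*(1/10))**2 = (-2 + sqrt(3)/10)**2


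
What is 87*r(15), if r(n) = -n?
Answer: -1305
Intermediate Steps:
87*r(15) = 87*(-1*15) = 87*(-15) = -1305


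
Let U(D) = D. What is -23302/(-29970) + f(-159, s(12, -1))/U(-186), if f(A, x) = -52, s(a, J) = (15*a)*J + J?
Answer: 491051/464535 ≈ 1.0571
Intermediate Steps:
s(a, J) = J + 15*J*a (s(a, J) = 15*J*a + J = J + 15*J*a)
-23302/(-29970) + f(-159, s(12, -1))/U(-186) = -23302/(-29970) - 52/(-186) = -23302*(-1/29970) - 52*(-1/186) = 11651/14985 + 26/93 = 491051/464535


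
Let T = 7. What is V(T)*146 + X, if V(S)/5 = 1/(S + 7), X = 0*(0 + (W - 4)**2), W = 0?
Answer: 365/7 ≈ 52.143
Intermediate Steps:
X = 0 (X = 0*(0 + (0 - 4)**2) = 0*(0 + (-4)**2) = 0*(0 + 16) = 0*16 = 0)
V(S) = 5/(7 + S) (V(S) = 5/(S + 7) = 5/(7 + S))
V(T)*146 + X = (5/(7 + 7))*146 + 0 = (5/14)*146 + 0 = 365/7 + 0 = 365/7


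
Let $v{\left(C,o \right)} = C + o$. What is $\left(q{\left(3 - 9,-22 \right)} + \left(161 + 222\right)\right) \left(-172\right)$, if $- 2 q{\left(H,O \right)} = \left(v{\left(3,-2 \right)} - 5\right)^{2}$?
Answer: $-64500$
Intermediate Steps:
$q{\left(H,O \right)} = -8$ ($q{\left(H,O \right)} = - \frac{\left(\left(3 - 2\right) - 5\right)^{2}}{2} = - \frac{\left(1 - 5\right)^{2}}{2} = - \frac{\left(-4\right)^{2}}{2} = \left(- \frac{1}{2}\right) 16 = -8$)
$\left(q{\left(3 - 9,-22 \right)} + \left(161 + 222\right)\right) \left(-172\right) = \left(-8 + \left(161 + 222\right)\right) \left(-172\right) = \left(-8 + 383\right) \left(-172\right) = 375 \left(-172\right) = -64500$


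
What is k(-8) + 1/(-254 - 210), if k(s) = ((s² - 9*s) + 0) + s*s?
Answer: 92799/464 ≈ 200.00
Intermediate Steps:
k(s) = -9*s + 2*s² (k(s) = (s² - 9*s) + s² = -9*s + 2*s²)
k(-8) + 1/(-254 - 210) = -8*(-9 + 2*(-8)) + 1/(-254 - 210) = -8*(-9 - 16) + 1/(-464) = -8*(-25) - 1/464 = 200 - 1/464 = 92799/464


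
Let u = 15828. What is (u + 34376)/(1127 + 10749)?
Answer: 12551/2969 ≈ 4.2273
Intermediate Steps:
(u + 34376)/(1127 + 10749) = (15828 + 34376)/(1127 + 10749) = 50204/11876 = 50204*(1/11876) = 12551/2969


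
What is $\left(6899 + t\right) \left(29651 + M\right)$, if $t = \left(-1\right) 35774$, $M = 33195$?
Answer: $-1814678250$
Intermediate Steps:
$t = -35774$
$\left(6899 + t\right) \left(29651 + M\right) = \left(6899 - 35774\right) \left(29651 + 33195\right) = \left(-28875\right) 62846 = -1814678250$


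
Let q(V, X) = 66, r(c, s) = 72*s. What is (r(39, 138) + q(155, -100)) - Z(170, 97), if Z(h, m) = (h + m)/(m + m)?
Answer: 1940121/194 ≈ 10001.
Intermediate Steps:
Z(h, m) = (h + m)/(2*m) (Z(h, m) = (h + m)/((2*m)) = (h + m)*(1/(2*m)) = (h + m)/(2*m))
(r(39, 138) + q(155, -100)) - Z(170, 97) = (72*138 + 66) - (170 + 97)/(2*97) = (9936 + 66) - 267/(2*97) = 10002 - 1*267/194 = 10002 - 267/194 = 1940121/194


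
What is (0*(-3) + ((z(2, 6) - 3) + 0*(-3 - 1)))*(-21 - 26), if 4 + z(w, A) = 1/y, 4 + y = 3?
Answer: 376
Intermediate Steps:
y = -1 (y = -4 + 3 = -1)
z(w, A) = -5 (z(w, A) = -4 + 1/(-1) = -4 - 1 = -5)
(0*(-3) + ((z(2, 6) - 3) + 0*(-3 - 1)))*(-21 - 26) = (0*(-3) + ((-5 - 3) + 0*(-3 - 1)))*(-21 - 26) = (0 + (-8 + 0*(-4)))*(-47) = (0 + (-8 + 0))*(-47) = (0 - 8)*(-47) = -8*(-47) = 376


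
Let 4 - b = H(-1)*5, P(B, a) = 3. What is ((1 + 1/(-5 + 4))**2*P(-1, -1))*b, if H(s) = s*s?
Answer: 0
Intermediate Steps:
H(s) = s**2
b = -1 (b = 4 - (-1)**2*5 = 4 - 5 = -1)
((1 + 1/(-5 + 4))**2*P(-1, -1))*b = ((1 + 1/(-5 + 4))**2*3)*(-1) = ((1 + 1/(-1))**2*3)*(-1) = ((1 - 1)**2*3)*(-1) = (0**2*3)*(-1) = (0*3)*(-1) = 0*(-1) = 0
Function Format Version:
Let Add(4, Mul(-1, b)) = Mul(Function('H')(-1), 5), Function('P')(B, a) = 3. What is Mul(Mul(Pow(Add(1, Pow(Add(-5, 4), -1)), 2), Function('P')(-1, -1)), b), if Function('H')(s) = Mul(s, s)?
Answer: 0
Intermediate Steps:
Function('H')(s) = Pow(s, 2)
b = -1 (b = Add(4, Mul(-1, Mul(Pow(-1, 2), 5))) = Add(4, Mul(-1, Mul(1, 5))) = Add(4, Mul(-1, 5)) = Add(4, -5) = -1)
Mul(Mul(Pow(Add(1, Pow(Add(-5, 4), -1)), 2), Function('P')(-1, -1)), b) = Mul(Mul(Pow(Add(1, Pow(Add(-5, 4), -1)), 2), 3), -1) = Mul(Mul(Pow(Add(1, Pow(-1, -1)), 2), 3), -1) = Mul(Mul(Pow(Add(1, -1), 2), 3), -1) = Mul(Mul(Pow(0, 2), 3), -1) = Mul(Mul(0, 3), -1) = Mul(0, -1) = 0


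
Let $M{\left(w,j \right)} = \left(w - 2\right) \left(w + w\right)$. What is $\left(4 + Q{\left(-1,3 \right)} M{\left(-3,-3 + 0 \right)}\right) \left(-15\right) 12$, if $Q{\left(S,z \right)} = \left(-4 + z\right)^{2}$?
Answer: $-6120$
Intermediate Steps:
$M{\left(w,j \right)} = 2 w \left(-2 + w\right)$ ($M{\left(w,j \right)} = \left(-2 + w\right) 2 w = 2 w \left(-2 + w\right)$)
$\left(4 + Q{\left(-1,3 \right)} M{\left(-3,-3 + 0 \right)}\right) \left(-15\right) 12 = \left(4 + \left(-4 + 3\right)^{2} \cdot 2 \left(-3\right) \left(-2 - 3\right)\right) \left(-15\right) 12 = \left(4 + \left(-1\right)^{2} \cdot 2 \left(-3\right) \left(-5\right)\right) \left(-15\right) 12 = \left(4 + 1 \cdot 30\right) \left(-15\right) 12 = \left(4 + 30\right) \left(-15\right) 12 = 34 \left(-15\right) 12 = \left(-510\right) 12 = -6120$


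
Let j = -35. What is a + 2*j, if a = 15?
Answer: -55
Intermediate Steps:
a + 2*j = 15 + 2*(-35) = 15 - 70 = -55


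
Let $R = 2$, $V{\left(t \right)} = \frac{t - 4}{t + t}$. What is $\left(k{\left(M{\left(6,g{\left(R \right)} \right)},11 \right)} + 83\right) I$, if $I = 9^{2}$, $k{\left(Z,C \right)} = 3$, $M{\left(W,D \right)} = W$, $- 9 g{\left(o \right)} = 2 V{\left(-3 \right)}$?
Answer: $6966$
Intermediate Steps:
$V{\left(t \right)} = \frac{-4 + t}{2 t}$
$g{\left(o \right)} = - \frac{7}{27}$ ($g{\left(o \right)} = - \frac{2 \frac{-4 - 3}{2 \left(-3\right)}}{9} = - \frac{2 \cdot \frac{1}{2} \left(- \frac{1}{3}\right) \left(-7\right)}{9} = - \frac{2 \cdot \frac{7}{6}}{9} = \left(- \frac{1}{9}\right) \frac{7}{3} = - \frac{7}{27}$)
$I = 81$
$\left(k{\left(M{\left(6,g{\left(R \right)} \right)},11 \right)} + 83\right) I = \left(3 + 83\right) 81 = 86 \cdot 81 = 6966$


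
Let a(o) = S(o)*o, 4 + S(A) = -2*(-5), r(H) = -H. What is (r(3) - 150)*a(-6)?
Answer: 5508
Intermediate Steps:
S(A) = 6 (S(A) = -4 - 2*(-5) = -4 + 10 = 6)
a(o) = 6*o
(r(3) - 150)*a(-6) = (-1*3 - 150)*(6*(-6)) = (-3 - 150)*(-36) = -153*(-36) = 5508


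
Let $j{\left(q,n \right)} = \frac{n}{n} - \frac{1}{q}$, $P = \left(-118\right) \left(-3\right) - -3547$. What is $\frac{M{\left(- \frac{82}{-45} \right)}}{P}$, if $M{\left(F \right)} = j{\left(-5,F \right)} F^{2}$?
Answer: $\frac{13448}{13165875} \approx 0.0010214$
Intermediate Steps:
$P = 3901$ ($P = 354 + 3547 = 3901$)
$j{\left(q,n \right)} = 1 - \frac{1}{q}$
$M{\left(F \right)} = \frac{6 F^{2}}{5}$ ($M{\left(F \right)} = \frac{-1 - 5}{-5} F^{2} = \left(- \frac{1}{5}\right) \left(-6\right) F^{2} = \frac{6 F^{2}}{5}$)
$\frac{M{\left(- \frac{82}{-45} \right)}}{P} = \frac{\frac{6}{5} \left(- \frac{82}{-45}\right)^{2}}{3901} = \frac{6 \left(\left(-82\right) \left(- \frac{1}{45}\right)\right)^{2}}{5} \cdot \frac{1}{3901} = \frac{6 \left(\frac{82}{45}\right)^{2}}{5} \cdot \frac{1}{3901} = \frac{6}{5} \cdot \frac{6724}{2025} \cdot \frac{1}{3901} = \frac{13448}{3375} \cdot \frac{1}{3901} = \frac{13448}{13165875}$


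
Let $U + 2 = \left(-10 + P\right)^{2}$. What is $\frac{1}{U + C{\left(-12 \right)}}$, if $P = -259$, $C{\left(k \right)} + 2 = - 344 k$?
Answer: $\frac{1}{76485} \approx 1.3074 \cdot 10^{-5}$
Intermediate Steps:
$C{\left(k \right)} = -2 - 344 k$
$U = 72359$ ($U = -2 + \left(-10 - 259\right)^{2} = -2 + \left(-269\right)^{2} = -2 + 72361 = 72359$)
$\frac{1}{U + C{\left(-12 \right)}} = \frac{1}{72359 - -4126} = \frac{1}{72359 + \left(-2 + 4128\right)} = \frac{1}{72359 + 4126} = \frac{1}{76485}$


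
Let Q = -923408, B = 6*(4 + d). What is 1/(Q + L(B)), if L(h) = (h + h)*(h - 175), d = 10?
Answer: -1/938696 ≈ -1.0653e-6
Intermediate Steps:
B = 84 (B = 6*(4 + 10) = 6*14 = 84)
L(h) = 2*h*(-175 + h) (L(h) = (2*h)*(-175 + h) = 2*h*(-175 + h))
1/(Q + L(B)) = 1/(-923408 + 2*84*(-175 + 84)) = 1/(-923408 + 2*84*(-91)) = 1/(-923408 - 15288) = 1/(-938696) = -1/938696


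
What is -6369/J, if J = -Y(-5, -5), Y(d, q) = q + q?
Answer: -6369/10 ≈ -636.90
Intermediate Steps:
Y(d, q) = 2*q
J = 10 (J = -2*(-5) = -1*(-10) = 10)
-6369/J = -6369/10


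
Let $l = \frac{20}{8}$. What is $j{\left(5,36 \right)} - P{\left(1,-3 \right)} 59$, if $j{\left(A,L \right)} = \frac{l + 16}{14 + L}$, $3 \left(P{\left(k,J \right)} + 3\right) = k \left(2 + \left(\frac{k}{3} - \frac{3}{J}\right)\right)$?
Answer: $\frac{100633}{900} \approx 111.81$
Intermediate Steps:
$l = \frac{5}{2}$ ($l = 20 \cdot \frac{1}{8} = \frac{5}{2} \approx 2.5$)
$P{\left(k,J \right)} = -3 + \frac{k \left(2 - \frac{3}{J} + \frac{k}{3}\right)}{3}$ ($P{\left(k,J \right)} = -3 + \frac{k \left(2 + \left(\frac{k}{3} - \frac{3}{J}\right)\right)}{3} = -3 + \frac{k \left(2 + \left(- \frac{3}{J} + \frac{k}{3}\right)\right)}{3} = -3 + \frac{k \left(2 - \frac{3}{J} + \frac{k}{3}\right)}{3}$)
$j{\left(A,L \right)} = \frac{37}{2 \left(14 + L\right)}$ ($j{\left(A,L \right)} = \frac{\frac{5}{2} + 16}{14 + L} = \frac{37}{2 \left(14 + L\right)}$)
$j{\left(5,36 \right)} - P{\left(1,-3 \right)} 59 = \frac{37}{2 \left(14 + 36\right)} - \frac{\left(-1\right) 1 + \frac{1}{9} \left(-3\right) \left(-27 + 1^{2} + 6 \cdot 1\right)}{-3} \cdot 59 = \frac{37}{2 \cdot 50} - - \frac{-1 + \frac{1}{9} \left(-3\right) \left(-27 + 1 + 6\right)}{3} \cdot 59 = \frac{37}{2} \cdot \frac{1}{50} - - \frac{-1 + \frac{1}{9} \left(-3\right) \left(-20\right)}{3} \cdot 59 = \frac{37}{100} - - \frac{-1 + \frac{20}{3}}{3} \cdot 59 = \frac{37}{100} - \left(- \frac{1}{3}\right) \frac{17}{3} \cdot 59 = \frac{37}{100} - \left(- \frac{17}{9}\right) 59 = \frac{37}{100} - - \frac{1003}{9} = \frac{37}{100} + \frac{1003}{9} = \frac{100633}{900}$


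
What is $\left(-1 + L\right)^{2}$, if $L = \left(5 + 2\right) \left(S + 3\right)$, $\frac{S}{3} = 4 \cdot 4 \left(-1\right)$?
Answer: $99856$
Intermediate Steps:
$S = -48$ ($S = 3 \cdot 4 \cdot 4 \left(-1\right) = 3 \cdot 16 \left(-1\right) = 3 \left(-16\right) = -48$)
$L = -315$ ($L = \left(5 + 2\right) \left(-48 + 3\right) = 7 \left(-45\right) = -315$)
$\left(-1 + L\right)^{2} = \left(-1 - 315\right)^{2} = \left(-316\right)^{2} = 99856$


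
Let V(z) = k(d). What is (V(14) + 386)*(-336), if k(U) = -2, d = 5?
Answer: -129024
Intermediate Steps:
V(z) = -2
(V(14) + 386)*(-336) = (-2 + 386)*(-336) = 384*(-336) = -129024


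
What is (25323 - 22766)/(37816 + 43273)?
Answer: 2557/81089 ≈ 0.031533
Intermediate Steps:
(25323 - 22766)/(37816 + 43273) = 2557/81089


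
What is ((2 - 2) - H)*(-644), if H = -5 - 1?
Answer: -3864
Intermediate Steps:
H = -6
((2 - 2) - H)*(-644) = ((2 - 2) - 1*(-6))*(-644) = (0 + 6)*(-644) = 6*(-644) = -3864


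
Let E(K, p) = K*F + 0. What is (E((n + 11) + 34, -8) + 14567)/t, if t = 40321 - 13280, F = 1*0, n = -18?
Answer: 2081/3863 ≈ 0.53870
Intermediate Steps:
F = 0
t = 27041
E(K, p) = 0 (E(K, p) = K*0 + 0 = 0 + 0 = 0)
(E((n + 11) + 34, -8) + 14567)/t = (0 + 14567)/27041 = 14567*(1/27041) = 2081/3863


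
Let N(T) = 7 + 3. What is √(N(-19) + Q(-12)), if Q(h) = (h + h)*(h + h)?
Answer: √586 ≈ 24.207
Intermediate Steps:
N(T) = 10
Q(h) = 4*h² (Q(h) = (2*h)*(2*h) = 4*h²)
√(N(-19) + Q(-12)) = √(10 + 4*(-12)²) = √(10 + 4*144) = √(10 + 576) = √586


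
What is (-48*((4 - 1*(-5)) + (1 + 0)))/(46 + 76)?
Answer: -240/61 ≈ -3.9344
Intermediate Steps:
(-48*((4 - 1*(-5)) + (1 + 0)))/(46 + 76) = -48*((4 + 5) + 1)/122 = -48*(9 + 1)*(1/122) = -48*10*(1/122) = -480*1/122 = -240/61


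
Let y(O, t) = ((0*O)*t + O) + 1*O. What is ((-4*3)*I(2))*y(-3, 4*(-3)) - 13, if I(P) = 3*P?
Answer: 419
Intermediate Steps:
y(O, t) = 2*O (y(O, t) = (0*t + O) + O = (0 + O) + O = O + O = 2*O)
((-4*3)*I(2))*y(-3, 4*(-3)) - 13 = ((-4*3)*(3*2))*(2*(-3)) - 13 = -12*6*(-6) - 13 = -72*(-6) - 13 = 432 - 13 = 419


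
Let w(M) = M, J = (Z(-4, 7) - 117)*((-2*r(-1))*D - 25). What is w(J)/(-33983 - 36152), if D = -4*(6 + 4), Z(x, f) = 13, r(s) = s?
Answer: -168/1079 ≈ -0.15570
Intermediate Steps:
D = -40 (D = -4*10 = -40)
J = 10920 (J = (13 - 117)*(-2*(-1)*(-40) - 25) = -104*(2*(-40) - 25) = -104*(-80 - 25) = -104*(-105) = 10920)
w(J)/(-33983 - 36152) = 10920/(-33983 - 36152) = 10920/(-70135) = 10920*(-1/70135) = -168/1079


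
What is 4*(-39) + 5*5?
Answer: -131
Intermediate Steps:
4*(-39) + 5*5 = -156 + 25 = -131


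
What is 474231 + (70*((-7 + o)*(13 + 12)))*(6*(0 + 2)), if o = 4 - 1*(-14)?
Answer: 705231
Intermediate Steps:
o = 18 (o = 4 + 14 = 18)
474231 + (70*((-7 + o)*(13 + 12)))*(6*(0 + 2)) = 474231 + (70*((-7 + 18)*(13 + 12)))*(6*(0 + 2)) = 474231 + (70*(11*25))*(6*2) = 474231 + (70*275)*12 = 474231 + 19250*12 = 474231 + 231000 = 705231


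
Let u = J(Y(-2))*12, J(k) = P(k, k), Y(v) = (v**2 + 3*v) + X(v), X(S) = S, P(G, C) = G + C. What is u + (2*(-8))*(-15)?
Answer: 144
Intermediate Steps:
P(G, C) = C + G
Y(v) = v**2 + 4*v (Y(v) = (v**2 + 3*v) + v = v**2 + 4*v)
J(k) = 2*k (J(k) = k + k = 2*k)
u = -96 (u = (2*(-2*(4 - 2)))*12 = (2*(-2*2))*12 = (2*(-4))*12 = -8*12 = -96)
u + (2*(-8))*(-15) = -96 + (2*(-8))*(-15) = -96 - 16*(-15) = -96 + 240 = 144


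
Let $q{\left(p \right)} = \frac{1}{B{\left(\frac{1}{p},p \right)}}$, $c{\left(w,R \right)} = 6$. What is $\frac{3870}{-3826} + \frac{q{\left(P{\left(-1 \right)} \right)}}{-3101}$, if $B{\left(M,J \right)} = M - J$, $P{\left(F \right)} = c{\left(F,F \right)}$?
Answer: $- \frac{210003747}{207627455} \approx -1.0114$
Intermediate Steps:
$P{\left(F \right)} = 6$
$q{\left(p \right)} = \frac{1}{\frac{1}{p} - p}$
$\frac{3870}{-3826} + \frac{q{\left(P{\left(-1 \right)} \right)}}{-3101} = \frac{3870}{-3826} + \frac{\left(-1\right) 6 \frac{1}{-1 + 6^{2}}}{-3101} = 3870 \left(- \frac{1}{3826}\right) + \left(-1\right) 6 \frac{1}{-1 + 36} \left(- \frac{1}{3101}\right) = - \frac{1935}{1913} + \left(-1\right) 6 \cdot \frac{1}{35} \left(- \frac{1}{3101}\right) = - \frac{1935}{1913} - - \frac{6}{108535} = - \frac{1935}{1913} + \frac{6}{108535} = - \frac{210003747}{207627455}$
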